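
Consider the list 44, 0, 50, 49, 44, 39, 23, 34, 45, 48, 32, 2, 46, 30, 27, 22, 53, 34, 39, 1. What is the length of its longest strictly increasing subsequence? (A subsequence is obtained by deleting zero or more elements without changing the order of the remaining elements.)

6

Scanning left to right, the best length ending at each element is: 44→1, 0→1, 50→2, 49→2, 44→2, 39→2, 23→2, 34→3, 45→4, 48→5, 32→3, 2→2, 46→5, 30→3, 27→3, 22→3, 53→6, 34→4, 39→5, 1→2.
So the longest increasing subsequence has length 6, e.g. 0, 23, 34, 45, 48, 53.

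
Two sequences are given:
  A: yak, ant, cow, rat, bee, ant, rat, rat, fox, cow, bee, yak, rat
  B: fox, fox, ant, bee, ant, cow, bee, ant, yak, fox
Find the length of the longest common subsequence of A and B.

Backtracking the LCS table gives one alignment: ant (A2,B3) → bee (A5,B4) → ant (A6,B5) → cow (A10,B6) → bee (A11,B7) → yak (A12,B9).
So the longest common subsequence has length 6.

6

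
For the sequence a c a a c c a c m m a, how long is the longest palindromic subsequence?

Using dp[i][j] = 2 + dp[i+1][j−1] if the ends match, else max(dp[i+1][j], dp[i][j−1]):
dp[1][11] = 8. A witness is acaccaca at positions 1,2,3,5,6,7,8,11.

8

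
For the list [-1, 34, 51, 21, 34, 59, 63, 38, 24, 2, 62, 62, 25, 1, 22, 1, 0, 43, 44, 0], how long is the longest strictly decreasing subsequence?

6

Let dp[i] be the longest decreasing subsequence ending at position i. Then dp = [1, 1, 1, 2, 2, 1, 1, 2, 3, 4, 2, 2, 3, 5, 4, 5, 6, 3, 3, 6].
The maximum is 6; one witness is 51, 34, 24, 2, 1, 0 at positions 3,5,9,10,14,17.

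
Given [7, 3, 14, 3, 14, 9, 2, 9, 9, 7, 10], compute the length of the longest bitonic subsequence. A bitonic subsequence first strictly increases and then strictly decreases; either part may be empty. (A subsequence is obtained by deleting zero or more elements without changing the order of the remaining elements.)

Let inc[i] be the LIS ending at i and dec[i] the longest strictly decreasing subsequence starting at i. inc = [1, 1, 2, 1, 2, 2, 1, 2, 2, 2, 3], dec = [3, 2, 3, 2, 3, 2, 1, 2, 2, 1, 1].
max_i inc[i]+dec[i]−1 = 4, with one witness 7, 14, 9, 7.

4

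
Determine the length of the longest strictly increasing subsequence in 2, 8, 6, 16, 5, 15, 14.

One longest increasing subsequence is 2, 8, 16 (positions 1,2,4), of length 3; no longer one exists.

3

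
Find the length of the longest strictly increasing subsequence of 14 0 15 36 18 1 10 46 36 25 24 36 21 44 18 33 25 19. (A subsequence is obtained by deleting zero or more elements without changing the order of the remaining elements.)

Scanning left to right, the best length ending at each element is: 14→1, 0→1, 15→2, 36→3, 18→3, 1→2, 10→3, 46→4, 36→4, 25→4, 24→4, 36→5, 21→4, 44→6, 18→4, 33→5, 25→5, 19→5.
So the longest increasing subsequence has length 6, e.g. 14, 15, 18, 25, 36, 44.

6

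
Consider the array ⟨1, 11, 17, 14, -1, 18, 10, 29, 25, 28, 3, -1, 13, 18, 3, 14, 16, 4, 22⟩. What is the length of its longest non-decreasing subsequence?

Let dp[i] be the longest non-decreasing subsequence ending at position i. Then dp = [1, 2, 3, 3, 1, 4, 2, 5, 5, 6, 2, 2, 3, 5, 3, 4, 5, 4, 6].
The maximum is 6; one witness is 1, 11, 17, 18, 25, 28 at positions 1,2,3,6,9,10.

6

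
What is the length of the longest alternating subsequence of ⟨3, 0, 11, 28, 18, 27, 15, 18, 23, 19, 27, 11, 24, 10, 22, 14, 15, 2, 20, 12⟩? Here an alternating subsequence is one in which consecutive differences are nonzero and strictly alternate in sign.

A longest alternating subsequence is 3, 0, 28, 18, 27, 15, 23, 19, 27, 11, 24, 10, 22, 14, 15, 2, 20, 12 (positions 1,2,4,5,6,7,9,10,11,12,13,14,15,16,17,18,19,20); its 17 consecutive differences strictly alternate in sign, and length 18 is optimal.

18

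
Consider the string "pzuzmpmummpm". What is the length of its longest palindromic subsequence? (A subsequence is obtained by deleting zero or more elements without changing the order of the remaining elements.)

7

Using dp[i][j] = 2 + dp[i+1][j−1] if the ends match, else max(dp[i+1][j], dp[i][j−1]):
dp[1][12] = 7. A witness is mpmmmpm at positions 5,6,7,9,10,11,12.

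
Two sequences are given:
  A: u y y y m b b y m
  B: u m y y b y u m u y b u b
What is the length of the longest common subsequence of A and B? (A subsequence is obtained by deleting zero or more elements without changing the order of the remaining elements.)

A longest common subsequence is uyyymbb (length 7); the LCS DP confirms no longer common subsequence exists.

7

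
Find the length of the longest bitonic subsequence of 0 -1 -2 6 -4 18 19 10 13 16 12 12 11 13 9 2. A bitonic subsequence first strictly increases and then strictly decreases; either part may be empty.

9

One longest bitonic subsequence is 0, 6, 18, 19, 16, 12, 11, 9, 2 (positions 1,4,6,7,10,12,13,15,16): it rises to 19 then falls. Length 9 is optimal.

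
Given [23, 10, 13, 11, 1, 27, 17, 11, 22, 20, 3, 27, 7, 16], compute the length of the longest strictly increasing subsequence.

5

One longest increasing subsequence is 10, 13, 17, 22, 27 (positions 2,3,7,9,12), of length 5; no longer one exists.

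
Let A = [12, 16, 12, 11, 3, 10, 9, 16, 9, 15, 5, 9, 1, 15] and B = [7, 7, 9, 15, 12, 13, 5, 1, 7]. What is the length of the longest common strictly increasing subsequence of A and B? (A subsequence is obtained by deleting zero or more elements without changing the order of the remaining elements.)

2

For each value that appears in both, track the longest common increasing run ending there.
The best achievable length is 2; one witness is 9, 15 (A-positions 7,10, B-positions 3,4).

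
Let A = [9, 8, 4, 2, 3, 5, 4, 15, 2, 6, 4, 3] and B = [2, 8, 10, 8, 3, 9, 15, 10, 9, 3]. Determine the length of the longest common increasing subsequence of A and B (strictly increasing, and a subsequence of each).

A longest common strictly increasing subsequence is 2, 3, 15 (length 3); it appears in order in both A and B, and no longer such subsequence exists.

3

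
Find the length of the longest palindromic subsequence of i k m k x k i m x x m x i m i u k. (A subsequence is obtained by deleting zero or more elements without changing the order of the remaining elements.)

10

One longest palindromic subsequence is kmimxxmimk (positions 2,3,7,8,9,10,11,13,14,17); it reads the same forward and backward, and the interval DP gives dp[1][17] = 10.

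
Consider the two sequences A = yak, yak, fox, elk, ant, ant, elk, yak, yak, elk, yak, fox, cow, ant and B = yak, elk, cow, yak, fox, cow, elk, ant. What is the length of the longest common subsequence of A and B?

Backtracking the LCS table gives one alignment: yak (A2,B1) → elk (A4,B2) → yak (A11,B4) → fox (A12,B5) → cow (A13,B6) → ant (A14,B8).
So the longest common subsequence has length 6.

6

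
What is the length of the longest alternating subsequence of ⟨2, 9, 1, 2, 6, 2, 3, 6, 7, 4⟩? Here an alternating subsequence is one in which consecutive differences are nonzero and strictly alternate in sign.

7

Track the best alternating length ending on an up-step vs a down-step at each position: up/down = 1/1, 2/1, 1/3, 4/3, 4/3, 4/5, 6/5, 6/3, 6/3, 6/7.
The maximum over both is 7; one such subsequence is 2, 9, 1, 6, 2, 6, 4.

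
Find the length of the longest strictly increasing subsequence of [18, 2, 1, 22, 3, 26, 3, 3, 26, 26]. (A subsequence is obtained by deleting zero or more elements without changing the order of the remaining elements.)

One longest increasing subsequence is 18, 22, 26 (positions 1,4,6), of length 3; no longer one exists.

3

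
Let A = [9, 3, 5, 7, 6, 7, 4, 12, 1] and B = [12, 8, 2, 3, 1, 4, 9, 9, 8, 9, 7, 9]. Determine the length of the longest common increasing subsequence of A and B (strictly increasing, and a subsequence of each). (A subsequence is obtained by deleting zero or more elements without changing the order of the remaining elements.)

2

For each value that appears in both, track the longest common increasing run ending there.
The best achievable length is 2; one witness is 3, 4 (A-positions 2,7, B-positions 4,6).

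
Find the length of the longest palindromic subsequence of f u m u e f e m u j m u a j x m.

9

Using dp[i][j] = 2 + dp[i+1][j−1] if the ends match, else max(dp[i+1][j], dp[i][j−1]):
dp[1][16] = 9. A witness is umuefeumu at positions 2,3,4,5,6,7,9,11,12.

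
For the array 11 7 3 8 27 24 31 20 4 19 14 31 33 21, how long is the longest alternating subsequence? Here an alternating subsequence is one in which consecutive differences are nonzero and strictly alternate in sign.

10

Track the best alternating length ending on an up-step vs a down-step at each position: up/down = 1/1, 1/2, 1/2, 3/2, 3/1, 3/4, 5/1, 3/6, 3/6, 7/6, 7/8, 9/1, 9/1, 9/10.
The maximum over both is 10; one such subsequence is 11, 7, 27, 24, 31, 4, 19, 14, 31, 21.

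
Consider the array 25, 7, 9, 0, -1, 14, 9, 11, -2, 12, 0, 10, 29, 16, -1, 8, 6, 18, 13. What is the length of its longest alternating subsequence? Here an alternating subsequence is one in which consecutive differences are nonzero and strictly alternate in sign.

Track the best alternating length ending on an up-step vs a down-step at each position: up/down = 1/1, 1/2, 3/2, 1/4, 1/4, 5/2, 5/6, 7/6, 1/8, 9/6, 9/10, 11/10, 11/1, 11/12, 9/12, 13/12, 13/14, 15/12, 15/16.
The maximum over both is 16; one such subsequence is 25, 7, 9, 0, 14, 9, 11, -2, 12, 0, 10, -1, 8, 6, 18, 13.

16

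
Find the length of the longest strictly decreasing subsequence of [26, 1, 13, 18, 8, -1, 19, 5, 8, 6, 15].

One longest decreasing subsequence is 26, 13, 8, -1 (positions 1,3,5,6), of length 4; no longer one exists.

4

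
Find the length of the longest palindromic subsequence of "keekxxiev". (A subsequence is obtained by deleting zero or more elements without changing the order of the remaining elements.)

One longest palindromic subsequence is exxe (positions 3,5,6,8); it reads the same forward and backward, and the interval DP gives dp[1][9] = 4.

4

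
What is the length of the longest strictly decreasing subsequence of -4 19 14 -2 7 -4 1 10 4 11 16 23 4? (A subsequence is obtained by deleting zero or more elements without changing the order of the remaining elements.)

Let dp[i] be the longest decreasing subsequence ending at position i. Then dp = [1, 1, 2, 3, 3, 4, 4, 3, 4, 3, 2, 1, 4].
The maximum is 4; one witness is 19, 14, -2, -4 at positions 2,3,4,6.

4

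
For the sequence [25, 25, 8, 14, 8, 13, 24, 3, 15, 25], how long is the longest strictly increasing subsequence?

4

One longest increasing subsequence is 8, 14, 24, 25 (positions 3,4,7,10), of length 4; no longer one exists.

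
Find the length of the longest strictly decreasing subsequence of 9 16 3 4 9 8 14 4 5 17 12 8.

4

One longest decreasing subsequence is 16, 9, 8, 4 (positions 2,5,6,8), of length 4; no longer one exists.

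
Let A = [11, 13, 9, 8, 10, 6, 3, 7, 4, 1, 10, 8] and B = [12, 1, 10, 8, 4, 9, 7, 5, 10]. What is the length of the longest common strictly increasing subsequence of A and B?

2

A longest common strictly increasing subsequence is 1, 10 (length 2); it appears in order in both A and B, and no longer such subsequence exists.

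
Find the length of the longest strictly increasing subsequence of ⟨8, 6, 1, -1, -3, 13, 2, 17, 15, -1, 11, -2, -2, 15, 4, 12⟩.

4

Let dp[i] be the longest increasing subsequence ending at position i. Then dp = [1, 1, 1, 1, 1, 2, 2, 3, 3, 2, 3, 2, 2, 4, 3, 4].
The maximum is 4; one witness is 1, 2, 11, 15 at positions 3,7,11,14.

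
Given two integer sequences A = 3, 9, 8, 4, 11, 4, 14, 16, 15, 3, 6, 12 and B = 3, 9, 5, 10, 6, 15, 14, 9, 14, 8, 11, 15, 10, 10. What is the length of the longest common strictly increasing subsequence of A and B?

For each value that appears in both, track the longest common increasing run ending there.
The best achievable length is 4; one witness is 3, 9, 14, 15 (A-positions 1,2,7,9, B-positions 1,2,7,12).

4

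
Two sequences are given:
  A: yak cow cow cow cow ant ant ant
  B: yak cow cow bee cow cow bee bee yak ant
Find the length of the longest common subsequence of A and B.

Backtracking the LCS table gives one alignment: yak (A1,B1) → cow (A2,B2) → cow (A3,B3) → cow (A4,B5) → cow (A5,B6) → ant (A8,B10).
So the longest common subsequence has length 6.

6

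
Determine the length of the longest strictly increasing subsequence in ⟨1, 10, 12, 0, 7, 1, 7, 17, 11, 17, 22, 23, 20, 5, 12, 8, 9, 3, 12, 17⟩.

7

One longest increasing subsequence is 0, 1, 7, 11, 17, 22, 23 (positions 4,6,7,9,10,11,12), of length 7; no longer one exists.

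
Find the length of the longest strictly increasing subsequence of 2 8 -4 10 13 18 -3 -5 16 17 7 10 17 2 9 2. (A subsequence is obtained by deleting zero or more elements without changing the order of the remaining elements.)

Scanning left to right, the best length ending at each element is: 2→1, 8→2, -4→1, 10→3, 13→4, 18→5, -3→2, -5→1, 16→5, 17→6, 7→3, 10→4, 17→6, 2→3, 9→4, 2→3.
So the longest increasing subsequence has length 6, e.g. 2, 8, 10, 13, 16, 17.

6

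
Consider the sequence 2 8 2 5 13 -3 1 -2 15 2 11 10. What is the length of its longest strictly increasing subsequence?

4

One longest increasing subsequence is 2, 8, 13, 15 (positions 1,2,5,9), of length 4; no longer one exists.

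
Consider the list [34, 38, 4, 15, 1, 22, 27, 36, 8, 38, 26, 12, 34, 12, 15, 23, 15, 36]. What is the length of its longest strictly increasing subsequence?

One longest increasing subsequence is 4, 15, 22, 27, 36, 38 (positions 3,4,6,7,8,10), of length 6; no longer one exists.

6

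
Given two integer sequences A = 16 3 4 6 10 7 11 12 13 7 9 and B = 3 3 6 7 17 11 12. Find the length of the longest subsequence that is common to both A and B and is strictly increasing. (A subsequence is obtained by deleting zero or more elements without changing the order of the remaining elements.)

5

A longest common strictly increasing subsequence is 3, 6, 7, 11, 12 (length 5); it appears in order in both A and B, and no longer such subsequence exists.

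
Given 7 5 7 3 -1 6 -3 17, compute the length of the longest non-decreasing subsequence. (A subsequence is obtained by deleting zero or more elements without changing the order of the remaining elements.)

3

Scanning left to right, the best length ending at each element is: 7→1, 5→1, 7→2, 3→1, -1→1, 6→2, -3→1, 17→3.
So the longest non-decreasing subsequence has length 3, e.g. 7, 7, 17.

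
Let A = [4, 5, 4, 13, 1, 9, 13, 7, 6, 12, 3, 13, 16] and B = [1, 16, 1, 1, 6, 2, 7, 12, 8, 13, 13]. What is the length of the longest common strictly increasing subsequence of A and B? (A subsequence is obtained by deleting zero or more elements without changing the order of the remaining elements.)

4

A longest common strictly increasing subsequence is 1, 6, 12, 13 (length 4); it appears in order in both A and B, and no longer such subsequence exists.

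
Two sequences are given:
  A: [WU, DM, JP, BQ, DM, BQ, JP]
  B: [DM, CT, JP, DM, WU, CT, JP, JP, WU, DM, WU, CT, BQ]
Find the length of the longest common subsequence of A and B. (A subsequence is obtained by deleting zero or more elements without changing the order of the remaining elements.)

A longest common subsequence is WU, JP, DM, BQ (length 4); the LCS DP confirms no longer common subsequence exists.

4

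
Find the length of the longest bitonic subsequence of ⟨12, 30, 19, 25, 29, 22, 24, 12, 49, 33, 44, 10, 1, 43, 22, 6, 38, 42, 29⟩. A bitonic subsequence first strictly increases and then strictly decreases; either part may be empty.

One longest bitonic subsequence is 12, 19, 25, 29, 49, 44, 43, 42, 29 (positions 1,3,4,5,9,11,14,18,19): it rises to 49 then falls. Length 9 is optimal.

9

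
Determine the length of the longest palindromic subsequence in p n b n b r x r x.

One longest palindromic subsequence is xrx (positions 7,8,9); it reads the same forward and backward, and the interval DP gives dp[1][9] = 3.

3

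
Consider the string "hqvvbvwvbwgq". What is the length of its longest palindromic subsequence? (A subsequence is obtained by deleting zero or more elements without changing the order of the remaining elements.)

7

One longest palindromic subsequence is qbvwvbq (positions 2,5,6,7,8,9,12); it reads the same forward and backward, and the interval DP gives dp[1][12] = 7.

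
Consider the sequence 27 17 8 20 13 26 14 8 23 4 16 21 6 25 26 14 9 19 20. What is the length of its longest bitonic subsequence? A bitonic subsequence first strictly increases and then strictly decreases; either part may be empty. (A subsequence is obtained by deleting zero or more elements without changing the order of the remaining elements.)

9

Let inc[i] be the LIS ending at i and dec[i] the longest strictly decreasing subsequence starting at i. inc = [1, 1, 1, 2, 2, 3, 3, 1, 4, 1, 4, 5, 2, 6, 7, 3, 3, 5, 6], dec = [6, 4, 2, 4, 3, 5, 3, 2, 4, 1, 3, 3, 1, 3, 3, 2, 1, 1, 1].
max_i inc[i]+dec[i]−1 = 9, with one witness 8, 13, 14, 16, 21, 25, 26, 14, 9.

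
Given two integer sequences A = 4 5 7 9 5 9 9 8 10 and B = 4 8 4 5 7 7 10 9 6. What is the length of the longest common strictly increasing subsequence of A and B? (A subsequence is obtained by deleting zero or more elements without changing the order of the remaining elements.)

For each value that appears in both, track the longest common increasing run ending there.
The best achievable length is 4; one witness is 4, 5, 7, 10 (A-positions 1,2,3,9, B-positions 1,4,5,7).

4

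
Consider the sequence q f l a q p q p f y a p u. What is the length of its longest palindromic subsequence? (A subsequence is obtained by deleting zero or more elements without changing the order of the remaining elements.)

5

One longest palindromic subsequence is apqpa (positions 4,6,7,8,11); it reads the same forward and backward, and the interval DP gives dp[1][13] = 5.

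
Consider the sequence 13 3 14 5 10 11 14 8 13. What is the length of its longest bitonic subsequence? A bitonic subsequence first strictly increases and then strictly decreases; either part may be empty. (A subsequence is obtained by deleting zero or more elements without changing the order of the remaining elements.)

6

Let inc[i] be the LIS ending at i and dec[i] the longest strictly decreasing subsequence starting at i. inc = [1, 1, 2, 2, 3, 4, 5, 3, 5], dec = [3, 1, 3, 1, 2, 2, 2, 1, 1].
max_i inc[i]+dec[i]−1 = 6, with one witness 3, 5, 10, 11, 14, 13.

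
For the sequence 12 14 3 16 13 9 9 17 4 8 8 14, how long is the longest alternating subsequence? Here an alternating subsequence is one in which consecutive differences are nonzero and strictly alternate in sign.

A longest alternating subsequence is 12, 14, 3, 16, 13, 17, 4, 8 (positions 1,2,3,4,5,8,9,10); its 7 consecutive differences strictly alternate in sign, and length 8 is optimal.

8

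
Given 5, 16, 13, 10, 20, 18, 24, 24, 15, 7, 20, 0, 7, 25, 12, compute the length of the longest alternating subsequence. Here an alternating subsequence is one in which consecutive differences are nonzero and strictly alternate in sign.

Track the best alternating length ending on an up-step vs a down-step at each position: up/down = 1/1, 2/1, 2/3, 2/3, 4/1, 4/5, 6/1, 6/1, 4/7, 2/7, 8/7, 1/9, 10/9, 10/1, 10/11.
The maximum over both is 11; one such subsequence is 5, 16, 13, 20, 18, 24, 15, 20, 0, 25, 12.

11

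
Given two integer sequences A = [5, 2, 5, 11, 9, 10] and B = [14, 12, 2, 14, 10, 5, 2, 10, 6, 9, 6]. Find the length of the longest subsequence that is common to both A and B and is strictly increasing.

For each value that appears in both, track the longest common increasing run ending there.
The best achievable length is 3; one witness is 2, 5, 10 (A-positions 2,3,6, B-positions 3,6,8).

3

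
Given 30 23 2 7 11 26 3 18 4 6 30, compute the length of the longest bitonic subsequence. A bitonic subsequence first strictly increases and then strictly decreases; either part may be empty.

6

One longest bitonic subsequence is 2, 7, 11, 26, 18, 6 (positions 3,4,5,6,8,10): it rises to 26 then falls. Length 6 is optimal.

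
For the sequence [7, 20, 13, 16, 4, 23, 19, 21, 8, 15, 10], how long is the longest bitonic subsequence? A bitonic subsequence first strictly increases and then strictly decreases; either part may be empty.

One longest bitonic subsequence is 7, 13, 16, 23, 21, 15, 10 (positions 1,3,4,6,8,10,11): it rises to 23 then falls. Length 7 is optimal.

7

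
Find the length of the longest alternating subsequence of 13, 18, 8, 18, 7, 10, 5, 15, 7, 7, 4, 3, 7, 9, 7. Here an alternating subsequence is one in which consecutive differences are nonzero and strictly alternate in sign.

A longest alternating subsequence is 13, 18, 8, 18, 7, 10, 5, 15, 7, 9, 7 (positions 1,2,3,4,5,6,7,8,9,14,15); its 10 consecutive differences strictly alternate in sign, and length 11 is optimal.

11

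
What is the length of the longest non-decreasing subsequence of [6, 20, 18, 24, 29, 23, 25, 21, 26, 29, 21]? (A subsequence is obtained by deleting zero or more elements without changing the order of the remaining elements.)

6

Let dp[i] be the longest non-decreasing subsequence ending at position i. Then dp = [1, 2, 2, 3, 4, 3, 4, 3, 5, 6, 4].
The maximum is 6; one witness is 6, 20, 24, 25, 26, 29 at positions 1,2,4,7,9,10.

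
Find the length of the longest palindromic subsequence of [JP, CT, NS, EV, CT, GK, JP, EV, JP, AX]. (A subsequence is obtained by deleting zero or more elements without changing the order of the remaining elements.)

5

Using dp[i][j] = 2 + dp[i+1][j−1] if the ends match, else max(dp[i+1][j], dp[i][j−1]):
dp[1][10] = 5. A witness is JP EV JP EV JP at positions 1,4,7,8,9.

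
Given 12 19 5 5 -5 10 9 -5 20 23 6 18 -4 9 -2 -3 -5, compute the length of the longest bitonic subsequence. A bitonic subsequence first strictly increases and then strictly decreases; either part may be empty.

One longest bitonic subsequence is 12, 19, 20, 23, 18, 9, -2, -3, -5 (positions 1,2,9,10,12,14,15,16,17): it rises to 23 then falls. Length 9 is optimal.

9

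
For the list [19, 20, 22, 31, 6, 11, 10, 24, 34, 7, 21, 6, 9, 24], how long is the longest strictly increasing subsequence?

5

Let dp[i] be the longest increasing subsequence ending at position i. Then dp = [1, 2, 3, 4, 1, 2, 2, 4, 5, 2, 3, 1, 3, 4].
The maximum is 5; one witness is 19, 20, 22, 31, 34 at positions 1,2,3,4,9.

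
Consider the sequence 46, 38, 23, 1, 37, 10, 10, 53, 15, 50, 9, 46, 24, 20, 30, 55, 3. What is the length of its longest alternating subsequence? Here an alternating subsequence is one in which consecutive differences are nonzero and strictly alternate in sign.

12

A longest alternating subsequence is 46, 23, 37, 10, 53, 15, 50, 9, 46, 24, 30, 3 (positions 1,3,5,6,8,9,10,11,12,13,15,17); its 11 consecutive differences strictly alternate in sign, and length 12 is optimal.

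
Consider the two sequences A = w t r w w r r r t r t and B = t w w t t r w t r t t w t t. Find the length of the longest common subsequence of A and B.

A longest common subsequence is wtrwwtt (length 7); the LCS DP confirms no longer common subsequence exists.

7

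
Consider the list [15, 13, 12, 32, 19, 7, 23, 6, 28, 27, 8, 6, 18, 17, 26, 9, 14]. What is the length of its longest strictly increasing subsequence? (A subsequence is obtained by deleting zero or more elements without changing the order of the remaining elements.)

4

Let dp[i] be the longest increasing subsequence ending at position i. Then dp = [1, 1, 1, 2, 2, 1, 3, 1, 4, 4, 2, 1, 3, 3, 4, 3, 4].
The maximum is 4; one witness is 15, 19, 23, 28 at positions 1,5,7,9.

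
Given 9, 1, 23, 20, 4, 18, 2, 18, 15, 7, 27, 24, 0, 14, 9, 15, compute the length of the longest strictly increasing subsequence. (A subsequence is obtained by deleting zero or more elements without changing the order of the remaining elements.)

Let dp[i] be the longest increasing subsequence ending at position i. Then dp = [1, 1, 2, 2, 2, 3, 2, 3, 3, 3, 4, 4, 1, 4, 4, 5].
The maximum is 5; one witness is 1, 4, 7, 14, 15 at positions 2,5,10,14,16.

5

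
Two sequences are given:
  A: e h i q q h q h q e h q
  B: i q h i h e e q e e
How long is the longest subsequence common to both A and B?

6

Backtracking the LCS table gives one alignment: i (A3,B1) → q (A5,B2) → h (A6,B3) → h (A8,B5) → q (A9,B8) → e (A10,B10).
So the longest common subsequence has length 6.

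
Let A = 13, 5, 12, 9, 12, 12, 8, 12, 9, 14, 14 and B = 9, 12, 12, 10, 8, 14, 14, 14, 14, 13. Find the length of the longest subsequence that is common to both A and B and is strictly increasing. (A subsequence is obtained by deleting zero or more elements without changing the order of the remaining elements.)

3

For each value that appears in both, track the longest common increasing run ending there.
The best achievable length is 3; one witness is 9, 12, 14 (A-positions 4,5,10, B-positions 1,2,6).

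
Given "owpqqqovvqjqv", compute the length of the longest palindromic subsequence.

6

One longest palindromic subsequence is qqvvqq (positions 5,6,8,9,10,12); it reads the same forward and backward, and the interval DP gives dp[1][13] = 6.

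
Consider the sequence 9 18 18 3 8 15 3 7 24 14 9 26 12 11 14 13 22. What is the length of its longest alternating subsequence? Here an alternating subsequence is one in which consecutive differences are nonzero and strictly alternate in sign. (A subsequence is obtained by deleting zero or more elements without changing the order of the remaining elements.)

Track the best alternating length ending on an up-step vs a down-step at each position: up/down = 1/1, 2/1, 2/1, 1/3, 4/3, 4/3, 1/5, 6/5, 6/1, 6/7, 6/7, 8/1, 8/9, 8/9, 10/9, 10/11, 12/9.
The maximum over both is 12; one such subsequence is 9, 18, 3, 8, 3, 24, 14, 26, 12, 14, 13, 22.

12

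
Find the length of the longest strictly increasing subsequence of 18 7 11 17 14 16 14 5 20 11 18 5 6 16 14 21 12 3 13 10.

Let dp[i] be the longest increasing subsequence ending at position i. Then dp = [1, 1, 2, 3, 3, 4, 3, 1, 5, 2, 5, 1, 2, 4, 3, 6, 3, 1, 4, 3].
The maximum is 6; one witness is 7, 11, 14, 16, 20, 21 at positions 2,3,5,6,9,16.

6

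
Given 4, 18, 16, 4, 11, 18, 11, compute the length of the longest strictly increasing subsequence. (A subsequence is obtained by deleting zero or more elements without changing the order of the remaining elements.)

Scanning left to right, the best length ending at each element is: 4→1, 18→2, 16→2, 4→1, 11→2, 18→3, 11→2.
So the longest increasing subsequence has length 3, e.g. 4, 16, 18.

3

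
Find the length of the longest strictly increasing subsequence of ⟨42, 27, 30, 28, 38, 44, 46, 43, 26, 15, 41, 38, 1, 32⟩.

5

One longest increasing subsequence is 27, 30, 38, 44, 46 (positions 2,3,5,6,7), of length 5; no longer one exists.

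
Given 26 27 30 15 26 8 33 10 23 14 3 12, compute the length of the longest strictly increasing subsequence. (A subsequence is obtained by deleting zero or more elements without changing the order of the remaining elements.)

4

Let dp[i] be the longest increasing subsequence ending at position i. Then dp = [1, 2, 3, 1, 2, 1, 4, 2, 3, 3, 1, 3].
The maximum is 4; one witness is 26, 27, 30, 33 at positions 1,2,3,7.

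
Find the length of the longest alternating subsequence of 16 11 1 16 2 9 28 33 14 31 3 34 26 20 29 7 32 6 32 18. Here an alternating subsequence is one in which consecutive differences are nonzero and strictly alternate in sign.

16

A longest alternating subsequence is 16, 11, 16, 2, 28, 14, 31, 3, 34, 26, 29, 7, 32, 6, 32, 18 (positions 1,2,4,5,7,9,10,11,12,13,15,16,17,18,19,20); its 15 consecutive differences strictly alternate in sign, and length 16 is optimal.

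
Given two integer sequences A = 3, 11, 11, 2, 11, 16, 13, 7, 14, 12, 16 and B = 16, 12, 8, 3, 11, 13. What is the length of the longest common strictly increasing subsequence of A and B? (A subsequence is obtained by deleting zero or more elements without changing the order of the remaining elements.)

3

A longest common strictly increasing subsequence is 3, 11, 13 (length 3); it appears in order in both A and B, and no longer such subsequence exists.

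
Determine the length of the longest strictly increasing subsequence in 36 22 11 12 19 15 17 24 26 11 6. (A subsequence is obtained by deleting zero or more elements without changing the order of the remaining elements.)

6

Let dp[i] be the longest increasing subsequence ending at position i. Then dp = [1, 1, 1, 2, 3, 3, 4, 5, 6, 1, 1].
The maximum is 6; one witness is 11, 12, 15, 17, 24, 26 at positions 3,4,6,7,8,9.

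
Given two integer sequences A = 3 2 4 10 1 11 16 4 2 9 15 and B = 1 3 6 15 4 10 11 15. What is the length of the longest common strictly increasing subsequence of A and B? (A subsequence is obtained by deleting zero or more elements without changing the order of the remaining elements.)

A longest common strictly increasing subsequence is 3, 4, 10, 11, 15 (length 5); it appears in order in both A and B, and no longer such subsequence exists.

5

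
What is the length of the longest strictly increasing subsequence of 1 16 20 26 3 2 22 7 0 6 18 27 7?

One longest increasing subsequence is 1, 16, 20, 26, 27 (positions 1,2,3,4,12), of length 5; no longer one exists.

5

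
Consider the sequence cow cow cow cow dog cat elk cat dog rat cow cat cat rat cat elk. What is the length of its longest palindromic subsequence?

8

One longest palindromic subsequence is elk cat rat cat cat rat cat elk (positions 7,8,10,12,13,14,15,16); it reads the same forward and backward, and the interval DP gives dp[1][16] = 8.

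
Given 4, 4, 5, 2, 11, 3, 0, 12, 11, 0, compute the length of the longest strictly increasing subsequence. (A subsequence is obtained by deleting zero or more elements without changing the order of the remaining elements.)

4

Scanning left to right, the best length ending at each element is: 4→1, 4→1, 5→2, 2→1, 11→3, 3→2, 0→1, 12→4, 11→3, 0→1.
So the longest increasing subsequence has length 4, e.g. 4, 5, 11, 12.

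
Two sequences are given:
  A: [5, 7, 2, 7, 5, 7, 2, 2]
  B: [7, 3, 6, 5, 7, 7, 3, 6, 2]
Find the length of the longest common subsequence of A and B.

Backtracking the LCS table gives one alignment: 5 (A1,B4) → 7 (A2,B5) → 7 (A4,B6) → 2 (A8,B9).
So the longest common subsequence has length 4.

4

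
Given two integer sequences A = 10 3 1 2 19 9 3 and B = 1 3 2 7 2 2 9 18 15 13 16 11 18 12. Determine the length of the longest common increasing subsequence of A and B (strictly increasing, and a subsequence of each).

For each value that appears in both, track the longest common increasing run ending there.
The best achievable length is 3; one witness is 1, 2, 9 (A-positions 3,4,6, B-positions 1,3,7).

3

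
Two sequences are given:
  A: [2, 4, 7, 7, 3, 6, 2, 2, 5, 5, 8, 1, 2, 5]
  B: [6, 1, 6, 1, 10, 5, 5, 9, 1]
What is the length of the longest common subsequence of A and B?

A longest common subsequence is 6, 5, 5, 1 (length 4); the LCS DP confirms no longer common subsequence exists.

4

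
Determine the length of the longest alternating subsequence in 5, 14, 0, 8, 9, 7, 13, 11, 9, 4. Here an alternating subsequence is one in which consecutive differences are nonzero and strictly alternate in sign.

7

A longest alternating subsequence is 5, 14, 0, 8, 7, 13, 11 (positions 1,2,3,4,6,7,8); its 6 consecutive differences strictly alternate in sign, and length 7 is optimal.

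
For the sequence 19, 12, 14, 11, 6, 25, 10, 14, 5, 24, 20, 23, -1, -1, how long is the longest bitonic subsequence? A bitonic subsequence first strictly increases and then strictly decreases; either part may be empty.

6

One longest bitonic subsequence is 19, 14, 11, 10, 5, -1 (positions 1,3,4,7,9,14): it rises to 19 then falls. Length 6 is optimal.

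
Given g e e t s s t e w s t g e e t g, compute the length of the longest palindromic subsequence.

One longest palindromic subsequence is geetswsteeg (positions 1,2,3,4,5,9,10,11,13,14,16); it reads the same forward and backward, and the interval DP gives dp[1][16] = 11.

11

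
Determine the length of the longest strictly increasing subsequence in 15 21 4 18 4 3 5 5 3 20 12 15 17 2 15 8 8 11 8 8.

Let dp[i] be the longest increasing subsequence ending at position i. Then dp = [1, 2, 1, 2, 1, 1, 2, 2, 1, 3, 3, 4, 5, 1, 4, 3, 3, 4, 3, 3].
The maximum is 5; one witness is 4, 5, 12, 15, 17 at positions 3,7,11,12,13.

5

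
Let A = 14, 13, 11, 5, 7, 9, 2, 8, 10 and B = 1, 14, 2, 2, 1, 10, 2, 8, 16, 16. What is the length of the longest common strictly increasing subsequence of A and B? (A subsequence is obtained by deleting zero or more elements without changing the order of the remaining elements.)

For each value that appears in both, track the longest common increasing run ending there.
The best achievable length is 2; one witness is 2, 10 (A-positions 7,9, B-positions 3,6).

2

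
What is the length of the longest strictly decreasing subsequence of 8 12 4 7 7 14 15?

2

One longest decreasing subsequence is 8, 4 (positions 1,3), of length 2; no longer one exists.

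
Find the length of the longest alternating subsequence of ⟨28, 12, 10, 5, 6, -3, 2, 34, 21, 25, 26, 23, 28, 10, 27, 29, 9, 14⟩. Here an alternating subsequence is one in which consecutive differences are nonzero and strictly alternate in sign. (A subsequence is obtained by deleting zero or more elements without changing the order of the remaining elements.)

13

Track the best alternating length ending on an up-step vs a down-step at each position: up/down = 1/1, 1/2, 1/2, 1/2, 3/2, 1/4, 5/4, 5/1, 5/6, 7/6, 7/6, 7/8, 9/6, 5/10, 11/10, 11/6, 5/12, 13/12.
The maximum over both is 13; one such subsequence is 28, 5, 6, -3, 34, 21, 25, 23, 28, 10, 27, 9, 14.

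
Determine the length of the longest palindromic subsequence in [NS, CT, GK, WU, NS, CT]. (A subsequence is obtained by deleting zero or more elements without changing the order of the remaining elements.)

3

Using dp[i][j] = 2 + dp[i+1][j−1] if the ends match, else max(dp[i+1][j], dp[i][j−1]):
dp[1][6] = 3. A witness is CT NS CT at positions 2,5,6.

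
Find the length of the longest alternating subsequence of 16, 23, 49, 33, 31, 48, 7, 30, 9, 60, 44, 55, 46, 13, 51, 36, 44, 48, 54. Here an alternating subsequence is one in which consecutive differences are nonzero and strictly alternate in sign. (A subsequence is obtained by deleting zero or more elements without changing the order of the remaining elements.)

A longest alternating subsequence is 16, 49, 33, 48, 7, 30, 9, 60, 44, 55, 46, 51, 36, 44 (positions 1,3,4,6,7,8,9,10,11,12,13,15,16,17); its 13 consecutive differences strictly alternate in sign, and length 14 is optimal.

14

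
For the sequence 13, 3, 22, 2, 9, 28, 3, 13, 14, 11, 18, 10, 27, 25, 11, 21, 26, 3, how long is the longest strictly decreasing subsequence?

Let dp[i] be the longest decreasing subsequence ending at position i. Then dp = [1, 2, 1, 3, 2, 1, 3, 2, 2, 3, 2, 4, 2, 3, 4, 4, 3, 5].
The maximum is 5; one witness is 22, 13, 11, 10, 3 at positions 3,8,10,12,18.

5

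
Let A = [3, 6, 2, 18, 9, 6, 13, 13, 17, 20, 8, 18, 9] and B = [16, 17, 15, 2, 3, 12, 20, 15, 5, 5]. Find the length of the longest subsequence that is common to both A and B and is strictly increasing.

2

A longest common strictly increasing subsequence is 17, 20 (length 2); it appears in order in both A and B, and no longer such subsequence exists.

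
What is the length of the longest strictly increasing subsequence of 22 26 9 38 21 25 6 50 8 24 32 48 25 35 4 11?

One longest increasing subsequence is 9, 21, 25, 32, 48 (positions 3,5,6,11,12), of length 5; no longer one exists.

5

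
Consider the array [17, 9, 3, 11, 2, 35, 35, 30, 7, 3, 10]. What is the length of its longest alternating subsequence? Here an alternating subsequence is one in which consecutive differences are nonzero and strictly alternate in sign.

Track the best alternating length ending on an up-step vs a down-step at each position: up/down = 1/1, 1/2, 1/2, 3/2, 1/4, 5/1, 5/1, 5/6, 5/6, 5/6, 7/6.
The maximum over both is 7; one such subsequence is 17, 9, 11, 2, 35, 7, 10.

7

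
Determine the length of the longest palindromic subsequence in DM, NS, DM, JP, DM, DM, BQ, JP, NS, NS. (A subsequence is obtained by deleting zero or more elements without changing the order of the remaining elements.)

Using dp[i][j] = 2 + dp[i+1][j−1] if the ends match, else max(dp[i+1][j], dp[i][j−1]):
dp[1][10] = 6. A witness is NS JP DM DM JP NS at positions 2,4,5,6,8,10.

6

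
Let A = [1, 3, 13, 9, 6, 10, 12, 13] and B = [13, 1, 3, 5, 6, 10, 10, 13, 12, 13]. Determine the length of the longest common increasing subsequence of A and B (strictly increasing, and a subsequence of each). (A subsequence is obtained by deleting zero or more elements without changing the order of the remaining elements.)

For each value that appears in both, track the longest common increasing run ending there.
The best achievable length is 6; one witness is 1, 3, 6, 10, 12, 13 (A-positions 1,2,5,6,7,8, B-positions 2,3,5,6,9,10).

6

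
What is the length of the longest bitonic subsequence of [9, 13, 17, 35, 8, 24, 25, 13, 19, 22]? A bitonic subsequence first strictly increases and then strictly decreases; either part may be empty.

6

One longest bitonic subsequence is 9, 13, 17, 35, 25, 22 (positions 1,2,3,4,7,10): it rises to 35 then falls. Length 6 is optimal.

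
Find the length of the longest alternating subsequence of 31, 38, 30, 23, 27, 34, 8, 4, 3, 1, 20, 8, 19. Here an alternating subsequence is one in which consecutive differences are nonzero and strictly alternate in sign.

A longest alternating subsequence is 31, 38, 23, 27, 8, 20, 8, 19 (positions 1,2,4,5,7,11,12,13); its 7 consecutive differences strictly alternate in sign, and length 8 is optimal.

8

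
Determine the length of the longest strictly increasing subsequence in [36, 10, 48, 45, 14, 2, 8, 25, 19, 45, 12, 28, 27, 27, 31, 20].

One longest increasing subsequence is 10, 14, 25, 28, 31 (positions 2,5,8,12,15), of length 5; no longer one exists.

5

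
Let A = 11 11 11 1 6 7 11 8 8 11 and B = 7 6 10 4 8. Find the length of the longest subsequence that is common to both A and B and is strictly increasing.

2

For each value that appears in both, track the longest common increasing run ending there.
The best achievable length is 2; one witness is 7, 8 (A-positions 6,8, B-positions 1,5).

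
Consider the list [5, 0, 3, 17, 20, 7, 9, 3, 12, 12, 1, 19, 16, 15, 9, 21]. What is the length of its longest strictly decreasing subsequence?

5

Let dp[i] be the longest decreasing subsequence ending at position i. Then dp = [1, 2, 2, 1, 1, 2, 2, 3, 2, 2, 4, 2, 3, 4, 5, 1].
The maximum is 5; one witness is 20, 19, 16, 15, 9 at positions 5,12,13,14,15.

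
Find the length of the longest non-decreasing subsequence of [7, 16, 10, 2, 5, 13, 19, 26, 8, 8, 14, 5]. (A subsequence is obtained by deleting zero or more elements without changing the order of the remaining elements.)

Let dp[i] be the longest non-decreasing subsequence ending at position i. Then dp = [1, 2, 2, 1, 2, 3, 4, 5, 3, 4, 5, 3].
The maximum is 5; one witness is 7, 10, 13, 19, 26 at positions 1,3,6,7,8.

5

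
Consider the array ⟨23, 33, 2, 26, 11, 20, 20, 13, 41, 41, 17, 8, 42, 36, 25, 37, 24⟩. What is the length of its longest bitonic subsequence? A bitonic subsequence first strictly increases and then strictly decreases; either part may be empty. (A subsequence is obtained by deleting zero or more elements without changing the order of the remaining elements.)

8

One longest bitonic subsequence is 2, 11, 20, 41, 42, 36, 25, 24 (positions 3,5,6,9,13,14,15,17): it rises to 42 then falls. Length 8 is optimal.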